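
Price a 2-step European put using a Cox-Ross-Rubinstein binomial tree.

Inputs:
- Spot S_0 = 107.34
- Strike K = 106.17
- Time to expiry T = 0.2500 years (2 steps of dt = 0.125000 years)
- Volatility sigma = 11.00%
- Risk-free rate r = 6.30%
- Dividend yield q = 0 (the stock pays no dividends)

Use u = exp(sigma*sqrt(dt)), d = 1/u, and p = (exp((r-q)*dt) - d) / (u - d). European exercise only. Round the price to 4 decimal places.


dt = T/N = 0.125000
u = exp(sigma*sqrt(dt)) = 1.039657; d = 1/u = 0.961856
p = (exp((r-q)*dt) - d) / (u - d) = 0.591897
Discount per step: exp(-r*dt) = 0.992156
Stock lattice S(k, i) with i counting down-moves:
  k=0: S(0,0) = 107.3400
  k=1: S(1,0) = 111.5968; S(1,1) = 103.2456
  k=2: S(2,0) = 116.0224; S(2,1) = 107.3400; S(2,2) = 99.3074
Terminal payoffs V(N, i) = max(K - S_T, 0):
  V(2,0) = 0.000000; V(2,1) = 0.000000; V(2,2) = 6.862647
Backward induction: V(k, i) = exp(-r*dt) * [p * V(k+1, i) + (1-p) * V(k+1, i+1)].
  V(1,0) = exp(-r*dt) * [p*0.000000 + (1-p)*0.000000] = 0.000000
  V(1,1) = exp(-r*dt) * [p*0.000000 + (1-p)*6.862647] = 2.778695
  V(0,0) = exp(-r*dt) * [p*0.000000 + (1-p)*2.778695] = 1.125098

Answer: Price = V(0,0) = 1.1251


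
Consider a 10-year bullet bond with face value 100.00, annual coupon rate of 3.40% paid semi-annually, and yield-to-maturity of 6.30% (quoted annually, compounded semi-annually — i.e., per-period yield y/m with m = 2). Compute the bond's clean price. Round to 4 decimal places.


Coupon per period c = face * coupon_rate / m = 1.700000
Periods per year m = 2; per-period yield y/m = 0.031500
Number of cashflows N = 20
Cashflows (t years, CF_t, discount factor 1/(1+y/m)^(m*t), PV):
  t = 0.5000: CF_t = 1.700000, DF = 0.969462, PV = 1.648085
  t = 1.0000: CF_t = 1.700000, DF = 0.939856, PV = 1.597756
  t = 1.5000: CF_t = 1.700000, DF = 0.911155, PV = 1.548964
  t = 2.0000: CF_t = 1.700000, DF = 0.883330, PV = 1.501661
  t = 2.5000: CF_t = 1.700000, DF = 0.856355, PV = 1.455804
  t = 3.0000: CF_t = 1.700000, DF = 0.830204, PV = 1.411346
  t = 3.5000: CF_t = 1.700000, DF = 0.804851, PV = 1.368246
  t = 4.0000: CF_t = 1.700000, DF = 0.780272, PV = 1.326463
  t = 4.5000: CF_t = 1.700000, DF = 0.756444, PV = 1.285955
  t = 5.0000: CF_t = 1.700000, DF = 0.733344, PV = 1.246685
  t = 5.5000: CF_t = 1.700000, DF = 0.710949, PV = 1.208613
  t = 6.0000: CF_t = 1.700000, DF = 0.689238, PV = 1.171705
  t = 6.5000: CF_t = 1.700000, DF = 0.668190, PV = 1.135923
  t = 7.0000: CF_t = 1.700000, DF = 0.647785, PV = 1.101234
  t = 7.5000: CF_t = 1.700000, DF = 0.628003, PV = 1.067605
  t = 8.0000: CF_t = 1.700000, DF = 0.608825, PV = 1.035002
  t = 8.5000: CF_t = 1.700000, DF = 0.590232, PV = 1.003395
  t = 9.0000: CF_t = 1.700000, DF = 0.572208, PV = 0.972753
  t = 9.5000: CF_t = 1.700000, DF = 0.554734, PV = 0.943047
  t = 10.0000: CF_t = 101.700000, DF = 0.537793, PV = 54.693574
Price P = sum_t PV_t = 78.723817

Answer: Price = 78.7238


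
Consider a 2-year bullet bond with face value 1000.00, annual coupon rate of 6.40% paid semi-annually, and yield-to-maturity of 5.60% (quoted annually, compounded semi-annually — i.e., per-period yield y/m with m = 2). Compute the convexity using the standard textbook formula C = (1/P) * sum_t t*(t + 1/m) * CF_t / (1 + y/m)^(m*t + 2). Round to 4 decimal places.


Answer: Convexity = 4.4470

Derivation:
Coupon per period c = face * coupon_rate / m = 32.000000
Periods per year m = 2; per-period yield y/m = 0.028000
Number of cashflows N = 4
Cashflows (t years, CF_t, discount factor 1/(1+y/m)^(m*t), PV):
  t = 0.5000: CF_t = 32.000000, DF = 0.972763, PV = 31.128405
  t = 1.0000: CF_t = 32.000000, DF = 0.946267, PV = 30.280549
  t = 1.5000: CF_t = 32.000000, DF = 0.920493, PV = 29.455787
  t = 2.0000: CF_t = 1032.000000, DF = 0.895422, PV = 924.075038
Price P = sum_t PV_t = 1014.939779
Convexity numerator sum_t t*(t + 1/m) * CF_t / (1+y/m)^(m*t + 2):
  t = 0.5000: term = 14.727894
  t = 1.0000: term = 42.980234
  t = 1.5000: term = 83.619133
  t = 2.0000: term = 4372.109332
Convexity = (1/P) * sum = 4513.436593 / 1014.939779 = 4.446999


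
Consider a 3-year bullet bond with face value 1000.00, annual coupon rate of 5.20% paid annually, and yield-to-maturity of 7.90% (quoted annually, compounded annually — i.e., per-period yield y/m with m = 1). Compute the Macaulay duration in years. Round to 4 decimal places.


Answer: Macaulay duration = 2.8484 years

Derivation:
Coupon per period c = face * coupon_rate / m = 52.000000
Periods per year m = 1; per-period yield y/m = 0.079000
Number of cashflows N = 3
Cashflows (t years, CF_t, discount factor 1/(1+y/m)^(m*t), PV):
  t = 1.0000: CF_t = 52.000000, DF = 0.926784, PV = 48.192771
  t = 2.0000: CF_t = 52.000000, DF = 0.858929, PV = 44.664292
  t = 3.0000: CF_t = 1052.000000, DF = 0.796041, PV = 837.435574
Price P = sum_t PV_t = 930.292637
Macaulay numerator sum_t t * PV_t:
  t * PV_t at t = 1.0000: 48.192771
  t * PV_t at t = 2.0000: 89.328584
  t * PV_t at t = 3.0000: 2512.306723
Macaulay duration D = (sum_t t * PV_t) / P = 2649.828078 / 930.292637 = 2.848381


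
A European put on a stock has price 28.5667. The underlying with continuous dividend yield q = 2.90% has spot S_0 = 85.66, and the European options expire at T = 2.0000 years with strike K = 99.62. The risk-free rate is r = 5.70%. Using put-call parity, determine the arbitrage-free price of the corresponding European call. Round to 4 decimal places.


Answer: Call price = 20.5130

Derivation:
Put-call parity: C - P = S_0 * exp(-qT) - K * exp(-rT).
S_0 * exp(-qT) = 85.6600 * 0.94364995 = 80.83305450
K * exp(-rT) = 99.6200 * 0.89225796 = 88.88673757
C = P + S*exp(-qT) - K*exp(-rT)
C = 28.5667 + 80.83305450 - 88.88673757 = 20.5130


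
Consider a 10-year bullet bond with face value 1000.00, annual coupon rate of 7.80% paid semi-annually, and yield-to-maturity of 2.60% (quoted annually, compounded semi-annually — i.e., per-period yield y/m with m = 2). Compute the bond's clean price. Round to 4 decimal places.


Answer: Price = 1455.3109

Derivation:
Coupon per period c = face * coupon_rate / m = 39.000000
Periods per year m = 2; per-period yield y/m = 0.013000
Number of cashflows N = 20
Cashflows (t years, CF_t, discount factor 1/(1+y/m)^(m*t), PV):
  t = 0.5000: CF_t = 39.000000, DF = 0.987167, PV = 38.499506
  t = 1.0000: CF_t = 39.000000, DF = 0.974498, PV = 38.005436
  t = 1.5000: CF_t = 39.000000, DF = 0.961992, PV = 37.517706
  t = 2.0000: CF_t = 39.000000, DF = 0.949647, PV = 37.036235
  t = 2.5000: CF_t = 39.000000, DF = 0.937460, PV = 36.560942
  t = 3.0000: CF_t = 39.000000, DF = 0.925429, PV = 36.091750
  t = 3.5000: CF_t = 39.000000, DF = 0.913553, PV = 35.628578
  t = 4.0000: CF_t = 39.000000, DF = 0.901829, PV = 35.171350
  t = 4.5000: CF_t = 39.000000, DF = 0.890256, PV = 34.719991
  t = 5.0000: CF_t = 39.000000, DF = 0.878831, PV = 34.274423
  t = 5.5000: CF_t = 39.000000, DF = 0.867553, PV = 33.834574
  t = 6.0000: CF_t = 39.000000, DF = 0.856420, PV = 33.400369
  t = 6.5000: CF_t = 39.000000, DF = 0.845429, PV = 32.971736
  t = 7.0000: CF_t = 39.000000, DF = 0.834580, PV = 32.548604
  t = 7.5000: CF_t = 39.000000, DF = 0.823869, PV = 32.130903
  t = 8.0000: CF_t = 39.000000, DF = 0.813296, PV = 31.718561
  t = 8.5000: CF_t = 39.000000, DF = 0.802859, PV = 31.311512
  t = 9.0000: CF_t = 39.000000, DF = 0.792556, PV = 30.909686
  t = 9.5000: CF_t = 39.000000, DF = 0.782385, PV = 30.513017
  t = 10.0000: CF_t = 1039.000000, DF = 0.772345, PV = 802.465999
Price P = sum_t PV_t = 1455.310877


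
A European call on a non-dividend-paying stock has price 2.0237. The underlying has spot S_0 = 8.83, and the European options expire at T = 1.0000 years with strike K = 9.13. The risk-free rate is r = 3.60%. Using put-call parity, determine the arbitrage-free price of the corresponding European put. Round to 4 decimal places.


Put-call parity: C - P = S_0 * exp(-qT) - K * exp(-rT).
S_0 * exp(-qT) = 8.8300 * 1.00000000 = 8.83000000
K * exp(-rT) = 9.1300 * 0.96464029 = 8.80716588
P = C - S*exp(-qT) + K*exp(-rT)
P = 2.0237 - 8.83000000 + 8.80716588 = 2.0009

Answer: Put price = 2.0009


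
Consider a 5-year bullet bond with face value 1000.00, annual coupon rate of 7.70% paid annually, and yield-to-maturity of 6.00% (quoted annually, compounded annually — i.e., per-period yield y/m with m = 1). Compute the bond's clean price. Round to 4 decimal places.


Answer: Price = 1071.6102

Derivation:
Coupon per period c = face * coupon_rate / m = 77.000000
Periods per year m = 1; per-period yield y/m = 0.060000
Number of cashflows N = 5
Cashflows (t years, CF_t, discount factor 1/(1+y/m)^(m*t), PV):
  t = 1.0000: CF_t = 77.000000, DF = 0.943396, PV = 72.641509
  t = 2.0000: CF_t = 77.000000, DF = 0.889996, PV = 68.529726
  t = 3.0000: CF_t = 77.000000, DF = 0.839619, PV = 64.650685
  t = 4.0000: CF_t = 77.000000, DF = 0.792094, PV = 60.991212
  t = 5.0000: CF_t = 1077.000000, DF = 0.747258, PV = 804.797052
Price P = sum_t PV_t = 1071.610184


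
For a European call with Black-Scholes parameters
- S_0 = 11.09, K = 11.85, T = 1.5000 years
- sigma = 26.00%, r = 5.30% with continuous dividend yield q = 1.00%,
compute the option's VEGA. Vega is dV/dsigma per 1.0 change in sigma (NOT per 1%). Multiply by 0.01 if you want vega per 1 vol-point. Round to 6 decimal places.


Answer: Vega = 5.275319

Derivation:
d1 = 0.1536142026; d2 = -0.1648194639
phi(d1) = 0.3942629546; exp(-qT) = 0.9851119396; exp(-rT) = 0.9235780200
Vega = S * exp(-qT) * phi(d1) * sqrt(T) = 11.0900 * 0.9851119396 * 0.3942629546 * 1.2247448714 = 5.275319


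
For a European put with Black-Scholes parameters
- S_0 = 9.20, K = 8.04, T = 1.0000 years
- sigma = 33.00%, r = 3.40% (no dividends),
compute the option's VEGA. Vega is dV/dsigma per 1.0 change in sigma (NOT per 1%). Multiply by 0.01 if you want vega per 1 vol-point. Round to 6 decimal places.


d1 = 0.6764375784; d2 = 0.3464375784
phi(d1) = 0.3173587530; exp(-qT) = 1.0000000000; exp(-rT) = 0.9665715046
Vega = S * exp(-qT) * phi(d1) * sqrt(T) = 9.2000 * 1.0000000000 * 0.3173587530 * 1.0000000000 = 2.919701

Answer: Vega = 2.919701


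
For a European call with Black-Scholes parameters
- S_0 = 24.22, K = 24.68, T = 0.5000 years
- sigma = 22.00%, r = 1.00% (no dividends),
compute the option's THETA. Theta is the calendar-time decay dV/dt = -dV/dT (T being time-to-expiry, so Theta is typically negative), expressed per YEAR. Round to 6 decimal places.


d1 = -0.0110209722; d2 = -0.1665844640
phi(d1) = 0.3989180530; exp(-qT) = 1.0000000000; exp(-rT) = 0.9950124792
Theta = -S*exp(-qT)*phi(d1)*sigma/(2*sqrt(T)) - r*K*exp(-rT)*N(d2) + q*S*exp(-qT)*N(d1)
N(d1) = 0.4956033572; N(d2) = 0.4338485094; sqrt(T) = 0.7071067812
Term 1 = -24.2200 * 1.0000000000 * 0.3989180530 * 0.2200 / (2 * 0.7071067812) = -1.5030226057
Term 2 = -0.0100 * 24.6800 * 0.9950124792 * 0.4338485094 = -0.1065397793
Term 3 = 0 (no dividend yield, q = 0)
Theta = -1.5030226057 + (-0.1065397793) + (0.0000000000) = -1.609562

Answer: Theta = -1.609562


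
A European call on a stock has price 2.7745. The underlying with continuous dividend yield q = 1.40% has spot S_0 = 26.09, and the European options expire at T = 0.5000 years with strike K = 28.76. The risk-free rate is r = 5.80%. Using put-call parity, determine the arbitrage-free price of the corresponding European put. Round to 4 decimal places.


Answer: Put price = 4.8044

Derivation:
Put-call parity: C - P = S_0 * exp(-qT) - K * exp(-rT).
S_0 * exp(-qT) = 26.0900 * 0.99302444 = 25.90800772
K * exp(-rT) = 28.7600 * 0.97141646 = 27.93793752
P = C - S*exp(-qT) + K*exp(-rT)
P = 2.7745 - 25.90800772 + 27.93793752 = 4.8044


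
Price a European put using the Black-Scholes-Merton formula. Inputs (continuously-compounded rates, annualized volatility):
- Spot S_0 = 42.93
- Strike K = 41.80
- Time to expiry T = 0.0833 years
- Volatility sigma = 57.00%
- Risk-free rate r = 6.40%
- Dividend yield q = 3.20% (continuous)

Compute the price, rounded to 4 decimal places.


Answer: Price = 2.1911

Derivation:
d1 = (ln(S/K) + (r - q + 0.5*sigma^2) * T) / (sigma * sqrt(T)) = 0.26060257
d2 = d1 - sigma * sqrt(T) = 0.09609066
exp(-rT) = 0.99468299; exp(-qT) = 0.99733795
P = K * exp(-rT) * N(-d2) - S_0 * exp(-qT) * N(-d1)
N(-d1) = 0.39719950; N(-d2) = 0.46172429
P = 41.8000 * 0.99468299 * 0.46172429 - 42.9300 * 0.99733795 * 0.39719950 = 2.1911


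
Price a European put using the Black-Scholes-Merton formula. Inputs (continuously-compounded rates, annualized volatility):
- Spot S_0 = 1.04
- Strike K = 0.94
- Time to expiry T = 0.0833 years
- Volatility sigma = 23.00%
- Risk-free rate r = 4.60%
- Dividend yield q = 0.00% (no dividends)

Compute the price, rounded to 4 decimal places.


Answer: Price = 0.0016

Derivation:
d1 = (ln(S/K) + (r - q + 0.5*sigma^2) * T) / (sigma * sqrt(T)) = 1.61385919
d2 = d1 - sigma * sqrt(T) = 1.54747719
exp(-rT) = 0.99617553; exp(-qT) = 1.00000000
P = K * exp(-rT) * N(-d2) - S_0 * exp(-qT) * N(-d1)
N(-d1) = 0.05327899; N(-d2) = 0.06087411
P = 0.9400 * 0.99617553 * 0.06087411 - 1.0400 * 1.00000000 * 0.05327899 = 0.0016


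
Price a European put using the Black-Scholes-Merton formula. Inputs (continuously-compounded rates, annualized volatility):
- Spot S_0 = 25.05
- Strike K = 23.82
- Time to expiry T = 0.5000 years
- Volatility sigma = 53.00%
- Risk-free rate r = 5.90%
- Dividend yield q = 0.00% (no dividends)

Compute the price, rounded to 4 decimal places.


d1 = (ln(S/K) + (r - q + 0.5*sigma^2) * T) / (sigma * sqrt(T)) = 0.40044461
d2 = d1 - sigma * sqrt(T) = 0.02567802
exp(-rT) = 0.97093088; exp(-qT) = 1.00000000
P = K * exp(-rT) * N(-d2) - S_0 * exp(-qT) * N(-d1)
N(-d1) = 0.34441454; N(-d2) = 0.48975708
P = 23.8200 * 0.97093088 * 0.48975708 - 25.0500 * 1.00000000 * 0.34441454 = 2.6993

Answer: Price = 2.6993


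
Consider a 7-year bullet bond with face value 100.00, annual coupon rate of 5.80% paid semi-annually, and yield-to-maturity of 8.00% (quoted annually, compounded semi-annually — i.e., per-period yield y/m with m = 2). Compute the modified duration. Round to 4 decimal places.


Answer: Modified duration = 5.5420

Derivation:
Coupon per period c = face * coupon_rate / m = 2.900000
Periods per year m = 2; per-period yield y/m = 0.040000
Number of cashflows N = 14
Cashflows (t years, CF_t, discount factor 1/(1+y/m)^(m*t), PV):
  t = 0.5000: CF_t = 2.900000, DF = 0.961538, PV = 2.788462
  t = 1.0000: CF_t = 2.900000, DF = 0.924556, PV = 2.681213
  t = 1.5000: CF_t = 2.900000, DF = 0.888996, PV = 2.578089
  t = 2.0000: CF_t = 2.900000, DF = 0.854804, PV = 2.478932
  t = 2.5000: CF_t = 2.900000, DF = 0.821927, PV = 2.383589
  t = 3.0000: CF_t = 2.900000, DF = 0.790315, PV = 2.291912
  t = 3.5000: CF_t = 2.900000, DF = 0.759918, PV = 2.203762
  t = 4.0000: CF_t = 2.900000, DF = 0.730690, PV = 2.119002
  t = 4.5000: CF_t = 2.900000, DF = 0.702587, PV = 2.037502
  t = 5.0000: CF_t = 2.900000, DF = 0.675564, PV = 1.959136
  t = 5.5000: CF_t = 2.900000, DF = 0.649581, PV = 1.883785
  t = 6.0000: CF_t = 2.900000, DF = 0.624597, PV = 1.811331
  t = 6.5000: CF_t = 2.900000, DF = 0.600574, PV = 1.741665
  t = 7.0000: CF_t = 102.900000, DF = 0.577475, PV = 59.422186
Price P = sum_t PV_t = 88.380565
First compute Macaulay numerator sum_t t * PV_t:
  t * PV_t at t = 0.5000: 1.394231
  t * PV_t at t = 1.0000: 2.681213
  t * PV_t at t = 1.5000: 3.867134
  t * PV_t at t = 2.0000: 4.957864
  t * PV_t at t = 2.5000: 5.958972
  t * PV_t at t = 3.0000: 6.875736
  t * PV_t at t = 3.5000: 7.713166
  t * PV_t at t = 4.0000: 8.476006
  t * PV_t at t = 4.5000: 9.168757
  t * PV_t at t = 5.0000: 9.795680
  t * PV_t at t = 5.5000: 10.360816
  t * PV_t at t = 6.0000: 10.867989
  t * PV_t at t = 6.5000: 11.320822
  t * PV_t at t = 7.0000: 415.955302
Macaulay duration D = 509.393688 / 88.380565 = 5.763639
Modified duration = D / (1 + y/m) = 5.763639 / (1 + 0.040000) = 5.541961


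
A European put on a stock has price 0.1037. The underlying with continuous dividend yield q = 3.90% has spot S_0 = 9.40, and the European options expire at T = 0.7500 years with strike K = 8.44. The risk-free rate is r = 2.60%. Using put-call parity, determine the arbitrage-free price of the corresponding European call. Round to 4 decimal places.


Answer: Call price = 0.9557

Derivation:
Put-call parity: C - P = S_0 * exp(-qT) - K * exp(-rT).
S_0 * exp(-qT) = 9.4000 * 0.97117364 = 9.12903222
K * exp(-rT) = 8.4400 * 0.98068890 = 8.27701428
C = P + S*exp(-qT) - K*exp(-rT)
C = 0.1037 + 9.12903222 - 8.27701428 = 0.9557


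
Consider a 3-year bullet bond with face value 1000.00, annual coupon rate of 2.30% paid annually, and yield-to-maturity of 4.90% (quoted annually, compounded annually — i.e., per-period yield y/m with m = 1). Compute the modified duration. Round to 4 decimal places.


Coupon per period c = face * coupon_rate / m = 23.000000
Periods per year m = 1; per-period yield y/m = 0.049000
Number of cashflows N = 3
Cashflows (t years, CF_t, discount factor 1/(1+y/m)^(m*t), PV):
  t = 1.0000: CF_t = 23.000000, DF = 0.953289, PV = 21.925643
  t = 2.0000: CF_t = 23.000000, DF = 0.908760, PV = 20.901471
  t = 3.0000: CF_t = 1023.000000, DF = 0.866310, PV = 886.235554
Price P = sum_t PV_t = 929.062669
First compute Macaulay numerator sum_t t * PV_t:
  t * PV_t at t = 1.0000: 21.925643
  t * PV_t at t = 2.0000: 41.802943
  t * PV_t at t = 3.0000: 2658.706662
Macaulay duration D = 2722.435249 / 929.062669 = 2.930303
Modified duration = D / (1 + y/m) = 2.930303 / (1 + 0.049000) = 2.793425

Answer: Modified duration = 2.7934


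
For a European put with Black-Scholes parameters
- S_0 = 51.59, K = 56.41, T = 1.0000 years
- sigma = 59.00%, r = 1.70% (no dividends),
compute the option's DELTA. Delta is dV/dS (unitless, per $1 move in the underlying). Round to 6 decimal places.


d1 = 0.1724261144; d2 = -0.4175738856
phi(d1) = 0.3930557123; exp(-qT) = 1.0000000000; exp(-rT) = 0.9831436846
N(-d1) = 0.4315512716
Delta = -exp(-qT) * N(-d1) = -1.0000000000 * 0.4315512716 = -0.431551

Answer: Delta = -0.431551


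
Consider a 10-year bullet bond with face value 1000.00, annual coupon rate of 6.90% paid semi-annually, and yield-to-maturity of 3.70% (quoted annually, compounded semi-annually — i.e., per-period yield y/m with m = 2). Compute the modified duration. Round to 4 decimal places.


Coupon per period c = face * coupon_rate / m = 34.500000
Periods per year m = 2; per-period yield y/m = 0.018500
Number of cashflows N = 20
Cashflows (t years, CF_t, discount factor 1/(1+y/m)^(m*t), PV):
  t = 0.5000: CF_t = 34.500000, DF = 0.981836, PV = 33.873343
  t = 1.0000: CF_t = 34.500000, DF = 0.964002, PV = 33.258069
  t = 1.5000: CF_t = 34.500000, DF = 0.946492, PV = 32.653970
  t = 2.0000: CF_t = 34.500000, DF = 0.929300, PV = 32.060845
  t = 2.5000: CF_t = 34.500000, DF = 0.912420, PV = 31.478493
  t = 3.0000: CF_t = 34.500000, DF = 0.895847, PV = 30.906718
  t = 3.5000: CF_t = 34.500000, DF = 0.879575, PV = 30.345330
  t = 4.0000: CF_t = 34.500000, DF = 0.863598, PV = 29.794138
  t = 4.5000: CF_t = 34.500000, DF = 0.847912, PV = 29.252959
  t = 5.0000: CF_t = 34.500000, DF = 0.832510, PV = 28.721609
  t = 5.5000: CF_t = 34.500000, DF = 0.817389, PV = 28.199910
  t = 6.0000: CF_t = 34.500000, DF = 0.802542, PV = 27.687688
  t = 6.5000: CF_t = 34.500000, DF = 0.787964, PV = 27.184770
  t = 7.0000: CF_t = 34.500000, DF = 0.773652, PV = 26.690987
  t = 7.5000: CF_t = 34.500000, DF = 0.759599, PV = 26.206172
  t = 8.0000: CF_t = 34.500000, DF = 0.745802, PV = 25.730164
  t = 8.5000: CF_t = 34.500000, DF = 0.732255, PV = 25.262803
  t = 9.0000: CF_t = 34.500000, DF = 0.718954, PV = 24.803930
  t = 9.5000: CF_t = 34.500000, DF = 0.705895, PV = 24.353392
  t = 10.0000: CF_t = 1034.500000, DF = 0.693074, PV = 716.984601
Price P = sum_t PV_t = 1265.449891
First compute Macaulay numerator sum_t t * PV_t:
  t * PV_t at t = 0.5000: 16.936672
  t * PV_t at t = 1.0000: 33.258069
  t * PV_t at t = 1.5000: 48.980956
  t * PV_t at t = 2.0000: 64.121690
  t * PV_t at t = 2.5000: 78.696232
  t * PV_t at t = 3.0000: 92.720155
  t * PV_t at t = 3.5000: 106.208654
  t * PV_t at t = 4.0000: 119.176553
  t * PV_t at t = 4.5000: 131.638313
  t * PV_t at t = 5.0000: 143.608044
  t * PV_t at t = 5.5000: 155.099507
  t * PV_t at t = 6.0000: 166.126129
  t * PV_t at t = 6.5000: 176.701004
  t * PV_t at t = 7.0000: 186.836907
  t * PV_t at t = 7.5000: 196.546294
  t * PV_t at t = 8.0000: 205.841315
  t * PV_t at t = 8.5000: 214.733822
  t * PV_t at t = 9.0000: 223.235369
  t * PV_t at t = 9.5000: 231.357225
  t * PV_t at t = 10.0000: 7169.846011
Macaulay duration D = 9761.668920 / 1265.449891 = 7.713991
Modified duration = D / (1 + y/m) = 7.713991 / (1 + 0.018500) = 7.573874

Answer: Modified duration = 7.5739


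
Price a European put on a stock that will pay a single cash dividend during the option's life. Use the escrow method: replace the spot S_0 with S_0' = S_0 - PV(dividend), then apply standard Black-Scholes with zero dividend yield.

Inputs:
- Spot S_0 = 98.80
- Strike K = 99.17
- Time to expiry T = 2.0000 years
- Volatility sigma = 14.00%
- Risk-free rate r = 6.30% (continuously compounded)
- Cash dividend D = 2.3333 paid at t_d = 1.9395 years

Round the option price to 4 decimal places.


Answer: Price = 3.5321

Derivation:
PV(D) = D * exp(-r * t_d) = 2.3333 * 0.88498153 = 2.06492741
S_0' = S_0 - PV(D) = 98.8000 - 2.06492741 = 96.73507259
d1 = (ln(S_0'/K) + (r + sigma^2/2)*T) / (sigma*sqrt(T)) = 0.60983153
d2 = d1 - sigma*sqrt(T) = 0.41184163
exp(-rT) = 0.88161485
N(-d1) = 0.27098671; N(-d2) = 0.34022775
P = K * exp(-rT) * N(-d2) - S_0' * N(-d1) = 99.1700 * 0.88161485 * 0.34022775 - 96.73507259 * 0.27098671 = 3.5321


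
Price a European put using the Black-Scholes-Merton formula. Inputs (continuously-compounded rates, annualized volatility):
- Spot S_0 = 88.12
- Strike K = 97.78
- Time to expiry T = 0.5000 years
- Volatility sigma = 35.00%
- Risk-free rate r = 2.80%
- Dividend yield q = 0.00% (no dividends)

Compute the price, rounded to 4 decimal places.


d1 = (ln(S/K) + (r - q + 0.5*sigma^2) * T) / (sigma * sqrt(T)) = -0.23999420
d2 = d1 - sigma * sqrt(T) = -0.48748158
exp(-rT) = 0.98609754; exp(-qT) = 1.00000000
P = K * exp(-rT) * N(-d2) - S_0 * exp(-qT) * N(-d1)
N(-d1) = 0.59483263; N(-d2) = 0.68704145
P = 97.7800 * 0.98609754 * 0.68704145 - 88.1200 * 1.00000000 * 0.59483263 = 13.8283

Answer: Price = 13.8283


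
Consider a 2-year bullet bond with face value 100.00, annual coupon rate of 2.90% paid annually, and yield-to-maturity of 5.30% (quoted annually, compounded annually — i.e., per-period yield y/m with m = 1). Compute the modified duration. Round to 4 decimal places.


Answer: Modified duration = 1.8720

Derivation:
Coupon per period c = face * coupon_rate / m = 2.900000
Periods per year m = 1; per-period yield y/m = 0.053000
Number of cashflows N = 2
Cashflows (t years, CF_t, discount factor 1/(1+y/m)^(m*t), PV):
  t = 1.0000: CF_t = 2.900000, DF = 0.949668, PV = 2.754036
  t = 2.0000: CF_t = 102.900000, DF = 0.901869, PV = 92.802277
Price P = sum_t PV_t = 95.556313
First compute Macaulay numerator sum_t t * PV_t:
  t * PV_t at t = 1.0000: 2.754036
  t * PV_t at t = 2.0000: 185.604554
Macaulay duration D = 188.358590 / 95.556313 = 1.971179
Modified duration = D / (1 + y/m) = 1.971179 / (1 + 0.053000) = 1.871965


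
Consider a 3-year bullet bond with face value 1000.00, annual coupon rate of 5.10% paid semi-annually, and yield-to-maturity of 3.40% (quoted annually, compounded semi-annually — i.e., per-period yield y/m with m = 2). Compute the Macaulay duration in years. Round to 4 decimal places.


Answer: Macaulay duration = 2.8245 years

Derivation:
Coupon per period c = face * coupon_rate / m = 25.500000
Periods per year m = 2; per-period yield y/m = 0.017000
Number of cashflows N = 6
Cashflows (t years, CF_t, discount factor 1/(1+y/m)^(m*t), PV):
  t = 0.5000: CF_t = 25.500000, DF = 0.983284, PV = 25.073746
  t = 1.0000: CF_t = 25.500000, DF = 0.966848, PV = 24.654618
  t = 1.5000: CF_t = 25.500000, DF = 0.950686, PV = 24.242495
  t = 2.0000: CF_t = 25.500000, DF = 0.934795, PV = 23.837262
  t = 2.5000: CF_t = 25.500000, DF = 0.919169, PV = 23.438802
  t = 3.0000: CF_t = 1025.500000, DF = 0.903804, PV = 926.851052
Price P = sum_t PV_t = 1048.097976
Macaulay numerator sum_t t * PV_t:
  t * PV_t at t = 0.5000: 12.536873
  t * PV_t at t = 1.0000: 24.654618
  t * PV_t at t = 1.5000: 36.363743
  t * PV_t at t = 2.0000: 47.674524
  t * PV_t at t = 2.5000: 58.597006
  t * PV_t at t = 3.0000: 2780.553156
Macaulay duration D = (sum_t t * PV_t) / P = 2960.379919 / 1048.097976 = 2.824526


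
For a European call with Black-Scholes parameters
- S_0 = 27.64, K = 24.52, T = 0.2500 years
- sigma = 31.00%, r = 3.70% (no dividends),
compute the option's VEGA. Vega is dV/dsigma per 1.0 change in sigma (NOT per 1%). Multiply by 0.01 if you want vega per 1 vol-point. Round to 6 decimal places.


d1 = 0.9099186312; d2 = 0.7549186312
phi(d1) = 0.2637075669; exp(-qT) = 1.0000000000; exp(-rT) = 0.9907926496
Vega = S * exp(-qT) * phi(d1) * sqrt(T) = 27.6400 * 1.0000000000 * 0.2637075669 * 0.5000000000 = 3.644439

Answer: Vega = 3.644439


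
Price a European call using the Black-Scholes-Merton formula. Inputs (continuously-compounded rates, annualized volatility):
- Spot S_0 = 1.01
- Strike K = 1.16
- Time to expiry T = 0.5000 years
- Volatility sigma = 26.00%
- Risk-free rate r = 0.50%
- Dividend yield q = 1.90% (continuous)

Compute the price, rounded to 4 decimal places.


Answer: Price = 0.0241

Derivation:
d1 = (ln(S/K) + (r - q + 0.5*sigma^2) * T) / (sigma * sqrt(T)) = -0.69932683
d2 = d1 - sigma * sqrt(T) = -0.88317460
exp(-rT) = 0.99750312; exp(-qT) = 0.99054498
C = S_0 * exp(-qT) * N(d1) - K * exp(-rT) * N(d2)
N(d1) = 0.24217390; N(d2) = 0.18857097
C = 1.0100 * 0.99054498 * 0.24217390 - 1.1600 * 0.99750312 * 0.18857097 = 0.0241


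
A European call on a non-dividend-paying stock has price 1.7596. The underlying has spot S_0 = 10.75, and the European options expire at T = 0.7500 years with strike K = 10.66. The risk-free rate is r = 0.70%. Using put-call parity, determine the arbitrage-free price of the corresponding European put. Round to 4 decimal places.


Put-call parity: C - P = S_0 * exp(-qT) - K * exp(-rT).
S_0 * exp(-qT) = 10.7500 * 1.00000000 = 10.75000000
K * exp(-rT) = 10.6600 * 0.99476376 = 10.60418165
P = C - S*exp(-qT) + K*exp(-rT)
P = 1.7596 - 10.75000000 + 10.60418165 = 1.6138

Answer: Put price = 1.6138


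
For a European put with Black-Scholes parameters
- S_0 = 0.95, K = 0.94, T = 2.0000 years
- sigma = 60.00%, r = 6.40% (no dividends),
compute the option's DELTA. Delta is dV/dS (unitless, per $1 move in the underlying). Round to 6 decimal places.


Answer: Delta = -0.278406

Derivation:
d1 = 0.5875846508; d2 = -0.2609434866
phi(d1) = 0.3356902584; exp(-qT) = 1.0000000000; exp(-rT) = 0.8798533791
N(-d1) = 0.2784055581
Delta = -exp(-qT) * N(-d1) = -1.0000000000 * 0.2784055581 = -0.278406


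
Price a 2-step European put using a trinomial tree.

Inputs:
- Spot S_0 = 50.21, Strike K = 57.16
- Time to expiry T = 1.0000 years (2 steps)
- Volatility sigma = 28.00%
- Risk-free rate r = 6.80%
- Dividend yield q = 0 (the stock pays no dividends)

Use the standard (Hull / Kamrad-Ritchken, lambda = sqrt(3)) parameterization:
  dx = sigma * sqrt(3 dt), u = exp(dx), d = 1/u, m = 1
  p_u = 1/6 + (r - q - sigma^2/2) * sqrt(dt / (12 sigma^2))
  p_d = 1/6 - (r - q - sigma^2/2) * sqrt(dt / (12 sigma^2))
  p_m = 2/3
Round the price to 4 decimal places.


dt = T/N = 0.500000; dx = sigma*sqrt(3*dt) = 0.342929
u = exp(dx) = 1.409068; d = 1/u = 0.709689
p_u = 0.187662, p_m = 0.666667, p_d = 0.145671
Discount per step: exp(-r*dt) = 0.966572
Stock lattice S(k, j) with j the centered position index:
  k=0: S(0,+0) = 50.2100
  k=1: S(1,-1) = 35.6335; S(1,+0) = 50.2100; S(1,+1) = 70.7493
  k=2: S(2,-2) = 25.2887; S(2,-1) = 35.6335; S(2,+0) = 50.2100; S(2,+1) = 70.7493; S(2,+2) = 99.6906
Terminal payoffs V(N, j) = max(K - S_T, 0):
  V(2,-2) = 31.871315; V(2,-1) = 21.526520; V(2,+0) = 6.950000; V(2,+1) = 0.000000; V(2,+2) = 0.000000
Backward induction: V(k, j) = exp(-r*dt) * [p_u * V(k+1, j+1) + p_m * V(k+1, j) + p_d * V(k+1, j-1)]
  V(1,-1) = exp(-r*dt) * [p_u*6.950000 + p_m*21.526520 + p_d*31.871315] = 19.619462
  V(1,+0) = exp(-r*dt) * [p_u*0.000000 + p_m*6.950000 + p_d*21.526520] = 7.509414
  V(1,+1) = exp(-r*dt) * [p_u*0.000000 + p_m*0.000000 + p_d*6.950000] = 0.978570
  V(0,+0) = exp(-r*dt) * [p_u*0.978570 + p_m*7.509414 + p_d*19.619462] = 7.778875

Answer: Price = V(0,0) = 7.7789


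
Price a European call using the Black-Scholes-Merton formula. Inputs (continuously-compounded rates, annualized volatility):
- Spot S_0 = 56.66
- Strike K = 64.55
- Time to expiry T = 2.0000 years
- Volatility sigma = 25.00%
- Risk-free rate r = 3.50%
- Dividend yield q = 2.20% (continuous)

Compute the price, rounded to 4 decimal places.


Answer: Price = 5.3873

Derivation:
d1 = (ln(S/K) + (r - q + 0.5*sigma^2) * T) / (sigma * sqrt(T)) = -0.11843083
d2 = d1 - sigma * sqrt(T) = -0.47198422
exp(-rT) = 0.93239382; exp(-qT) = 0.95695396
C = S_0 * exp(-qT) * N(d1) - K * exp(-rT) * N(d2)
N(d1) = 0.45286315; N(d2) = 0.31846902
C = 56.6600 * 0.95695396 * 0.45286315 - 64.5500 * 0.93239382 * 0.31846902 = 5.3873


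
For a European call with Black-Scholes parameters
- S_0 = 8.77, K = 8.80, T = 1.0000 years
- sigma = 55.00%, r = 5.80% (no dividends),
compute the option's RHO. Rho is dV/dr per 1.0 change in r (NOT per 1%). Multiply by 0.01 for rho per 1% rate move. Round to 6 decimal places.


Answer: Rho = 3.572793

Derivation:
d1 = 0.3742456089; d2 = -0.1757543911
phi(d1) = 0.3719601995; exp(-qT) = 1.0000000000; exp(-rT) = 0.9436499474
N(d2) = 0.4302434512
Rho = K*T*exp(-rT)*N(d2) = 8.8000 * 1.0000 * 0.9436499474 * 0.4302434512 = 3.572793


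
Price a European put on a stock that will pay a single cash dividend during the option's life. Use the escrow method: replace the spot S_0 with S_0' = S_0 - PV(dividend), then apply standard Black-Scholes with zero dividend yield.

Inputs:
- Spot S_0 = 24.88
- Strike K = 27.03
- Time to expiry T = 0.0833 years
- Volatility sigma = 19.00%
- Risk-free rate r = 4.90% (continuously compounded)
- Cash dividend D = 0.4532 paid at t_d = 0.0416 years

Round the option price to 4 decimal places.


PV(D) = D * exp(-r * t_d) = 0.4532 * 0.99796368 = 0.45227714
S_0' = S_0 - PV(D) = 24.8800 - 0.45227714 = 24.42772286
d1 = (ln(S_0'/K) + (r + sigma^2/2)*T) / (sigma*sqrt(T)) = -1.74413067
d2 = d1 - sigma*sqrt(T) = -1.79896797
exp(-rT) = 0.99592662
N(-d1) = 0.95943185; N(-d2) = 0.96398813
P = K * exp(-rT) * N(-d2) - S_0' * N(-d1) = 27.0300 * 0.99592662 * 0.96398813 - 24.42772286 * 0.95943185 = 2.5137

Answer: Price = 2.5137


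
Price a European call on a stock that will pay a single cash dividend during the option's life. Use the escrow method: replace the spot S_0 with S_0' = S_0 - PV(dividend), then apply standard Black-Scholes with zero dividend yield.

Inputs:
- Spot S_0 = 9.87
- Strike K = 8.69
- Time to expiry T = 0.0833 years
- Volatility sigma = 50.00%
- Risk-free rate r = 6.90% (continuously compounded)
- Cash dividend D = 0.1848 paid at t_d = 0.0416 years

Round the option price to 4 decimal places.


Answer: Price = 1.2064

Derivation:
PV(D) = D * exp(-r * t_d) = 0.1848 * 0.99713372 = 0.18427031
S_0' = S_0 - PV(D) = 9.8700 - 0.18427031 = 9.68572969
d1 = (ln(S_0'/K) + (r + sigma^2/2)*T) / (sigma*sqrt(T)) = 0.86371022
d2 = d1 - sigma*sqrt(T) = 0.71940153
exp(-rT) = 0.99426879
N(d1) = 0.80612645; N(d2) = 0.76405322
C = S_0' * N(d1) - K * exp(-rT) * N(d2) = 9.68572969 * 0.80612645 - 8.6900 * 0.99426879 * 0.76405322 = 1.2064


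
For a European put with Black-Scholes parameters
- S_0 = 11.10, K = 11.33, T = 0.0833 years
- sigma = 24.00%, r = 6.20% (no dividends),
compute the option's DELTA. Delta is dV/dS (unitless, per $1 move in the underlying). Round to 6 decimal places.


d1 = -0.1868870778; d2 = -0.2561552524
phi(d1) = 0.3920358759; exp(-qT) = 1.0000000000; exp(-rT) = 0.9948487136
N(-d1) = 0.5741254145
Delta = -exp(-qT) * N(-d1) = -1.0000000000 * 0.5741254145 = -0.574125

Answer: Delta = -0.574125


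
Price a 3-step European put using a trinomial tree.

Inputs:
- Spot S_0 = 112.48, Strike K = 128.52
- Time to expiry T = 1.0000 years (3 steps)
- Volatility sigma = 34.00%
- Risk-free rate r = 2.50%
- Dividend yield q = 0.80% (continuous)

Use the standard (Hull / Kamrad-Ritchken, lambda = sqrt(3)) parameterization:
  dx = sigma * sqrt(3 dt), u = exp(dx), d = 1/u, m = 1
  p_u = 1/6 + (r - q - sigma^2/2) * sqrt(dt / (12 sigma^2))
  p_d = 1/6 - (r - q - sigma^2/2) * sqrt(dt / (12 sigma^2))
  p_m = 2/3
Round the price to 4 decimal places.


Answer: Price = V(0,0) = 24.2566

Derivation:
dt = T/N = 0.333333; dx = sigma*sqrt(3*dt) = 0.340000
u = exp(dx) = 1.404948; d = 1/u = 0.711770
p_u = 0.146667, p_m = 0.666667, p_d = 0.186667
Discount per step: exp(-r*dt) = 0.991701
Stock lattice S(k, j) with j the centered position index:
  k=0: S(0,+0) = 112.4800
  k=1: S(1,-1) = 80.0599; S(1,+0) = 112.4800; S(1,+1) = 158.0285
  k=2: S(2,-2) = 56.9843; S(2,-1) = 80.0599; S(2,+0) = 112.4800; S(2,+1) = 158.0285; S(2,+2) = 222.0218
  k=3: S(3,-3) = 40.5597; S(3,-2) = 56.9843; S(3,-1) = 80.0599; S(3,+0) = 112.4800; S(3,+1) = 158.0285; S(3,+2) = 222.0218; S(3,+3) = 311.9289
Terminal payoffs V(N, j) = max(K - S_T, 0):
  V(3,-3) = 87.960281; V(3,-2) = 71.535721; V(3,-1) = 48.460074; V(3,+0) = 16.040000; V(3,+1) = 0.000000; V(3,+2) = 0.000000; V(3,+3) = 0.000000
Backward induction: V(k, j) = exp(-r*dt) * [p_u * V(k+1, j+1) + p_m * V(k+1, j) + p_d * V(k+1, j-1)]
  V(2,-2) = exp(-r*dt) * [p_u*48.460074 + p_m*71.535721 + p_d*87.960281] = 70.626200
  V(2,-1) = exp(-r*dt) * [p_u*16.040000 + p_m*48.460074 + p_d*71.535721] = 47.614142
  V(2,+0) = exp(-r*dt) * [p_u*0.000000 + p_m*16.040000 + p_d*48.460074] = 19.575404
  V(2,+1) = exp(-r*dt) * [p_u*0.000000 + p_m*0.000000 + p_d*16.040000] = 2.969286
  V(2,+2) = exp(-r*dt) * [p_u*0.000000 + p_m*0.000000 + p_d*0.000000] = 0.000000
  V(1,-1) = exp(-r*dt) * [p_u*19.575404 + p_m*47.614142 + p_d*70.626200] = 47.400721
  V(1,+0) = exp(-r*dt) * [p_u*2.969286 + p_m*19.575404 + p_d*47.614142] = 22.188065
  V(1,+1) = exp(-r*dt) * [p_u*0.000000 + p_m*2.969286 + p_d*19.575404] = 5.586848
  V(0,+0) = exp(-r*dt) * [p_u*5.586848 + p_m*22.188065 + p_d*47.400721] = 24.256599


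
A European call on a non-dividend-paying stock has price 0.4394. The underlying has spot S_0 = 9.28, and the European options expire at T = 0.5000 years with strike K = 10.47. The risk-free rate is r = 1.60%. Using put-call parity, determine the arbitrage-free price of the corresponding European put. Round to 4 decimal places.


Answer: Put price = 1.5460

Derivation:
Put-call parity: C - P = S_0 * exp(-qT) - K * exp(-rT).
S_0 * exp(-qT) = 9.2800 * 1.00000000 = 9.28000000
K * exp(-rT) = 10.4700 * 0.99203191 = 10.38657415
P = C - S*exp(-qT) + K*exp(-rT)
P = 0.4394 - 9.28000000 + 10.38657415 = 1.5460


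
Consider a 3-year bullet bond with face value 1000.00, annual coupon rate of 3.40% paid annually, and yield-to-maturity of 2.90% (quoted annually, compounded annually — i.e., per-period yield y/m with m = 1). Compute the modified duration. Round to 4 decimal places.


Coupon per period c = face * coupon_rate / m = 34.000000
Periods per year m = 1; per-period yield y/m = 0.029000
Number of cashflows N = 3
Cashflows (t years, CF_t, discount factor 1/(1+y/m)^(m*t), PV):
  t = 1.0000: CF_t = 34.000000, DF = 0.971817, PV = 33.041788
  t = 2.0000: CF_t = 34.000000, DF = 0.944429, PV = 32.110581
  t = 3.0000: CF_t = 1034.000000, DF = 0.917812, PV = 949.017923
Price P = sum_t PV_t = 1014.170292
First compute Macaulay numerator sum_t t * PV_t:
  t * PV_t at t = 1.0000: 33.041788
  t * PV_t at t = 2.0000: 64.221163
  t * PV_t at t = 3.0000: 2847.053769
Macaulay duration D = 2944.316719 / 1014.170292 = 2.903178
Modified duration = D / (1 + y/m) = 2.903178 / (1 + 0.029000) = 2.821358

Answer: Modified duration = 2.8214


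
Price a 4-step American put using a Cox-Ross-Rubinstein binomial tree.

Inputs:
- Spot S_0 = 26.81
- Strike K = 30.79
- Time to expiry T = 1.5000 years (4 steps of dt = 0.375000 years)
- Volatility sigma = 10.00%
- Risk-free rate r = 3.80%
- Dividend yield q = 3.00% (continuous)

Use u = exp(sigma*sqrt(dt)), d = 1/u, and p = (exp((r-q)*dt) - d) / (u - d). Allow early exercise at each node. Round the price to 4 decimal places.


Answer: Price = V(0,0) = 3.9800

Derivation:
dt = T/N = 0.375000
u = exp(sigma*sqrt(dt)) = 1.063151; d = 1/u = 0.940600
p = (exp((r-q)*dt) - d) / (u - d) = 0.509212
Discount per step: exp(-r*dt) = 0.985851
Stock lattice S(k, i) with i counting down-moves:
  k=0: S(0,0) = 26.8100
  k=1: S(1,0) = 28.5031; S(1,1) = 25.2175
  k=2: S(2,0) = 30.3031; S(2,1) = 26.8100; S(2,2) = 23.7196
  k=3: S(3,0) = 32.2168; S(3,1) = 28.5031; S(3,2) = 25.2175; S(3,3) = 22.3106
  k=4: S(4,0) = 34.2513; S(4,1) = 30.3031; S(4,2) = 26.8100; S(4,3) = 23.7196; S(4,4) = 20.9854
Terminal payoffs V(N, i) = max(K - S_T, 0):
  V(4,0) = 0.000000; V(4,1) = 0.486918; V(4,2) = 3.980000; V(4,3) = 7.070430; V(4,4) = 9.804621
Backward induction: V(k, i) = exp(-r*dt) * [p * V(k+1, i) + (1-p) * V(k+1, i+1)]; then take max(V_cont, immediate exercise) for American.
  V(3,0) = exp(-r*dt) * [p*0.000000 + (1-p)*0.486918] = 0.235592; exercise = 0.000000; V(3,0) = max -> 0.235592
  V(3,1) = exp(-r*dt) * [p*0.486918 + (1-p)*3.980000] = 2.170135; exercise = 2.286919; V(3,1) = max -> 2.286919
  V(3,2) = exp(-r*dt) * [p*3.980000 + (1-p)*7.070430] = 5.418973; exercise = 5.572512; V(3,2) = max -> 5.572512
  V(3,3) = exp(-r*dt) * [p*7.070430 + (1-p)*9.804621] = 8.293312; exercise = 8.479371; V(3,3) = max -> 8.479371
  V(2,0) = exp(-r*dt) * [p*0.235592 + (1-p)*2.286919] = 1.224781; exercise = 0.486918; V(2,0) = max -> 1.224781
  V(2,1) = exp(-r*dt) * [p*2.286919 + (1-p)*5.572512] = 3.844276; exercise = 3.980000; V(2,1) = max -> 3.980000
  V(2,2) = exp(-r*dt) * [p*5.572512 + (1-p)*8.479371] = 6.900133; exercise = 7.070430; V(2,2) = max -> 7.070430
  V(1,0) = exp(-r*dt) * [p*1.224781 + (1-p)*3.980000] = 2.540548; exercise = 2.286919; V(1,0) = max -> 2.540548
  V(1,1) = exp(-r*dt) * [p*3.980000 + (1-p)*7.070430] = 5.418973; exercise = 5.572512; V(1,1) = max -> 5.572512
  V(0,0) = exp(-r*dt) * [p*2.540548 + (1-p)*5.572512] = 3.971600; exercise = 3.980000; V(0,0) = max -> 3.980000


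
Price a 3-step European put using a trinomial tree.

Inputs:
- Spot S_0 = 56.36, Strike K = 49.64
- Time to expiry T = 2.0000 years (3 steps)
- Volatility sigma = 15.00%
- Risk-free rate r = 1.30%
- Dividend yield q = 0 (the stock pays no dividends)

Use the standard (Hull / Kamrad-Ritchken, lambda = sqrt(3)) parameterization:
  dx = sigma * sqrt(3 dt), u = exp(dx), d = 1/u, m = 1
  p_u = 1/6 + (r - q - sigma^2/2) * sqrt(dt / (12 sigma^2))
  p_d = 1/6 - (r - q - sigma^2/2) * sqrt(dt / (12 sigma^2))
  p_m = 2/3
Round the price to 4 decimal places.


dt = T/N = 0.666667; dx = sigma*sqrt(3*dt) = 0.212132
u = exp(dx) = 1.236311; d = 1/u = 0.808858
p_u = 0.169417, p_m = 0.666667, p_d = 0.163917
Discount per step: exp(-r*dt) = 0.991371
Stock lattice S(k, j) with j the centered position index:
  k=0: S(0,+0) = 56.3600
  k=1: S(1,-1) = 45.5872; S(1,+0) = 56.3600; S(1,+1) = 69.6785
  k=2: S(2,-2) = 36.8736; S(2,-1) = 45.5872; S(2,+0) = 56.3600; S(2,+1) = 69.6785; S(2,+2) = 86.1443
  k=3: S(3,-3) = 29.8255; S(3,-2) = 36.8736; S(3,-1) = 45.5872; S(3,+0) = 56.3600; S(3,+1) = 69.6785; S(3,+2) = 86.1443; S(3,+3) = 106.5012
Terminal payoffs V(N, j) = max(K - S_T, 0):
  V(3,-3) = 19.814504; V(3,-2) = 12.766408; V(3,-1) = 4.052769; V(3,+0) = 0.000000; V(3,+1) = 0.000000; V(3,+2) = 0.000000; V(3,+3) = 0.000000
Backward induction: V(k, j) = exp(-r*dt) * [p_u * V(k+1, j+1) + p_m * V(k+1, j) + p_d * V(k+1, j-1)]
  V(2,-2) = exp(-r*dt) * [p_u*4.052769 + p_m*12.766408 + p_d*19.814504] = 12.338081
  V(2,-1) = exp(-r*dt) * [p_u*0.000000 + p_m*4.052769 + p_d*12.766408] = 4.753102
  V(2,+0) = exp(-r*dt) * [p_u*0.000000 + p_m*0.000000 + p_d*4.052769] = 0.658584
  V(2,+1) = exp(-r*dt) * [p_u*0.000000 + p_m*0.000000 + p_d*0.000000] = 0.000000
  V(2,+2) = exp(-r*dt) * [p_u*0.000000 + p_m*0.000000 + p_d*0.000000] = 0.000000
  V(1,-1) = exp(-r*dt) * [p_u*0.658584 + p_m*4.753102 + p_d*12.338081] = 5.256970
  V(1,+0) = exp(-r*dt) * [p_u*0.000000 + p_m*0.658584 + p_d*4.753102] = 1.207658
  V(1,+1) = exp(-r*dt) * [p_u*0.000000 + p_m*0.000000 + p_d*0.658584] = 0.107022
  V(0,+0) = exp(-r*dt) * [p_u*0.107022 + p_m*1.207658 + p_d*5.256970] = 1.670402

Answer: Price = V(0,0) = 1.6704
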